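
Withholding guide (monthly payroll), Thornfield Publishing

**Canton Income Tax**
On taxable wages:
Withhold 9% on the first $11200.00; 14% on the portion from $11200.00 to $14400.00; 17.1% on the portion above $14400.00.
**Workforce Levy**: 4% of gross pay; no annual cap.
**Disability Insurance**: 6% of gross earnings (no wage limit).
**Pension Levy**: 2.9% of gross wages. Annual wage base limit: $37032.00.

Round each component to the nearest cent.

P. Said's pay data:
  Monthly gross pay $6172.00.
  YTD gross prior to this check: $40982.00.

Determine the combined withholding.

$1172.68

Canton Income Tax: taxable = $6172.00
  9% × $6172.00 = $555.48
Workforce Levy: 4% × $6172.00 = $246.88
Disability Insurance: 6% × $6172.00 = $370.32
Pension Levy: YTD $40982.00 ≥ cap $37032.00 → $0.00
Total: $555.48 + $246.88 + $370.32 + $0.00 = $1172.68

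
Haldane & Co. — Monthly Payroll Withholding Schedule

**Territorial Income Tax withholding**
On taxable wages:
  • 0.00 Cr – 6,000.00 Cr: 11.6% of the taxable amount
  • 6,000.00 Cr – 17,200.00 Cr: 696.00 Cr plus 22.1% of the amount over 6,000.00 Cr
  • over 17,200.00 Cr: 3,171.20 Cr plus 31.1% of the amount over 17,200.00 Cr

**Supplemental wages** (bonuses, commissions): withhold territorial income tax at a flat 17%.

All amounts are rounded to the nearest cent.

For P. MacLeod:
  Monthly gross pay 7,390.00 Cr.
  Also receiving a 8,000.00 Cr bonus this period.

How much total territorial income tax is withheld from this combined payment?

2,363.19 Cr

Territorial Income Tax: taxable = 7,390.00 Cr
  696.00 Cr + 22.1% × (7,390.00 Cr − 6,000.00 Cr) = 696.00 Cr + 22.1% × 1,390.00 Cr = 1,003.19 Cr
Supplemental (17% flat on bonus): 17% × 8,000.00 Cr = 1,360.00 Cr
Total territorial income tax: 1,003.19 Cr + 1,360.00 Cr = 2,363.19 Cr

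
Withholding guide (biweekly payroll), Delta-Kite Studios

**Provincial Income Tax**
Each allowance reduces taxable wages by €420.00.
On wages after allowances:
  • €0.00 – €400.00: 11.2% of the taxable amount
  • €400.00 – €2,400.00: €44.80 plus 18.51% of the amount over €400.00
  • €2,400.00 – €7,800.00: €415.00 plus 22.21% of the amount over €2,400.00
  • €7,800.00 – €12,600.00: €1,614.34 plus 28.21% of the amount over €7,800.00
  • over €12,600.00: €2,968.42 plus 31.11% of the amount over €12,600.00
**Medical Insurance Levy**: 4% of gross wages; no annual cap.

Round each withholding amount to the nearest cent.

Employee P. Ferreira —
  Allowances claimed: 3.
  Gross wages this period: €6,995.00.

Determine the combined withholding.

Provincial Income Tax: taxable = €6,995.00 − 3×€420.00 = €5,735.00
  €415.00 + 22.21% × (€5,735.00 − €2,400.00) = €415.00 + 22.21% × €3,335.00 = €1,155.70
Medical Insurance Levy: 4% × €6,995.00 = €279.80
Total: €1,155.70 + €279.80 = €1,435.50

€1,435.50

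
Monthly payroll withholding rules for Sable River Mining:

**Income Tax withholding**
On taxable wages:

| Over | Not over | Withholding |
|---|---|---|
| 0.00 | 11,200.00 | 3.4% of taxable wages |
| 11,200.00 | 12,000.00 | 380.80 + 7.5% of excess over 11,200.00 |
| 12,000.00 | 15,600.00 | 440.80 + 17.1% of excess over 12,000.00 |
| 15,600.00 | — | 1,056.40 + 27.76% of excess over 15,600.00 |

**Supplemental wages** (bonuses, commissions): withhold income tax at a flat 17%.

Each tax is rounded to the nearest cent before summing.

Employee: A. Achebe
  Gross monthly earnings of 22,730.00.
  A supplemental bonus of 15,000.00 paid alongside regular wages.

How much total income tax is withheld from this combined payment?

5,585.69

Income Tax: taxable = 22,730.00
  1,056.40 + 27.76% × (22,730.00 − 15,600.00) = 1,056.40 + 27.76% × 7,130.00 = 3,035.69
Supplemental (17% flat on bonus): 17% × 15,000.00 = 2,550.00
Total income tax: 3,035.69 + 2,550.00 = 5,585.69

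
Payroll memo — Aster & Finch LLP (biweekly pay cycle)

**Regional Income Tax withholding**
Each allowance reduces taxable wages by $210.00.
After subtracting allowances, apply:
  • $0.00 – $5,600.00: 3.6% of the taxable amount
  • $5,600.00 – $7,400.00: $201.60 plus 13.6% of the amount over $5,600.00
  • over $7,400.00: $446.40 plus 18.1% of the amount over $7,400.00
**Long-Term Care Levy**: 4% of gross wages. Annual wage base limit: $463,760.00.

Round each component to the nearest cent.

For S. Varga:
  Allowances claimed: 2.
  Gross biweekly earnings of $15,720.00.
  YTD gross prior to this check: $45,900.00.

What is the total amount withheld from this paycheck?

$2,505.10

Regional Income Tax: taxable = $15,720.00 − 2×$210.00 = $15,300.00
  $446.40 + 18.1% × ($15,300.00 − $7,400.00) = $446.40 + 18.1% × $7,900.00 = $1,876.30
Long-Term Care Levy: 4% × $15,720.00 = $628.80
Total: $1,876.30 + $628.80 = $2,505.10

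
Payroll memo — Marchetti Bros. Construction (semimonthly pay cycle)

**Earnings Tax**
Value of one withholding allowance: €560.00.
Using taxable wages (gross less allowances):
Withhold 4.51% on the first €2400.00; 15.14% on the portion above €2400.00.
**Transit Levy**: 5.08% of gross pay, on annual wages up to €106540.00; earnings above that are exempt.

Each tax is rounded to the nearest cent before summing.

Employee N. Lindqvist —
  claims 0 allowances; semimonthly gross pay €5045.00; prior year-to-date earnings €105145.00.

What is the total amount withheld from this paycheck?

€579.56

Earnings Tax: taxable = €5045.00
  €108.24 + 15.14% × (€5045.00 − €2400.00) = €108.24 + 15.14% × €2645.00 = €508.69
Transit Levy: cap €106540.00 − YTD €105145.00 = €1395.00 subject; 5.08% × €1395.00 = €70.87
Total: €508.69 + €70.87 = €579.56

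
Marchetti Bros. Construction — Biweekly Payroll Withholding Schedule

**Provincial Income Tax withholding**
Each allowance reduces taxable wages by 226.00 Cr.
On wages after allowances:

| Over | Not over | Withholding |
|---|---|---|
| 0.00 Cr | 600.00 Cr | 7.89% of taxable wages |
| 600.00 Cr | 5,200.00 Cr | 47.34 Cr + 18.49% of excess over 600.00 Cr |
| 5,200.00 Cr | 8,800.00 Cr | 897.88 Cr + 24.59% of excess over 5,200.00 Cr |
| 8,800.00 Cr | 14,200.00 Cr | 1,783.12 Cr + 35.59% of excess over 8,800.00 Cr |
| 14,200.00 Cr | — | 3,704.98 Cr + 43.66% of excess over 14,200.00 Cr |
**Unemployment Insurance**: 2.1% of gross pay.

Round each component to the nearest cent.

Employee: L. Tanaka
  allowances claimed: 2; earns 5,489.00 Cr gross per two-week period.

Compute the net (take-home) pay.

Provincial Income Tax: taxable = 5,489.00 Cr − 2×226.00 Cr = 5,037.00 Cr
  47.34 Cr + 18.49% × (5,037.00 Cr − 600.00 Cr) = 47.34 Cr + 18.49% × 4,437.00 Cr = 867.74 Cr
Unemployment Insurance: 2.1% × 5,489.00 Cr = 115.27 Cr
Total withheld: 867.74 Cr + 115.27 Cr = 983.01 Cr
Net pay: 5,489.00 Cr − 983.01 Cr = 4,505.99 Cr

4,505.99 Cr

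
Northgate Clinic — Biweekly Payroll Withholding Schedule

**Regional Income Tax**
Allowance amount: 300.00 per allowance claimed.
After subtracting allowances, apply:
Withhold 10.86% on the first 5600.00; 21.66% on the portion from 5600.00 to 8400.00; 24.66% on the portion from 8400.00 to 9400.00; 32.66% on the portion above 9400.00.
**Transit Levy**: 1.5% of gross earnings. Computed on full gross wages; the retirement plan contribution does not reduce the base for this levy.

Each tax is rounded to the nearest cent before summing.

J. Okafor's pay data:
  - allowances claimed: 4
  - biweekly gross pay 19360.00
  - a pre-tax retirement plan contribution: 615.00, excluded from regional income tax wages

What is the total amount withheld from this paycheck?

4411.80

Regional Income Tax: taxable = 19360.00 − 615.00 − 4×300.00 = 17545.00
  1461.24 + 32.66% × (17545.00 − 9400.00) = 1461.24 + 32.66% × 8145.00 = 4121.40
Transit Levy: 1.5% × 19360.00 = 290.40
Total: 4121.40 + 290.40 = 4411.80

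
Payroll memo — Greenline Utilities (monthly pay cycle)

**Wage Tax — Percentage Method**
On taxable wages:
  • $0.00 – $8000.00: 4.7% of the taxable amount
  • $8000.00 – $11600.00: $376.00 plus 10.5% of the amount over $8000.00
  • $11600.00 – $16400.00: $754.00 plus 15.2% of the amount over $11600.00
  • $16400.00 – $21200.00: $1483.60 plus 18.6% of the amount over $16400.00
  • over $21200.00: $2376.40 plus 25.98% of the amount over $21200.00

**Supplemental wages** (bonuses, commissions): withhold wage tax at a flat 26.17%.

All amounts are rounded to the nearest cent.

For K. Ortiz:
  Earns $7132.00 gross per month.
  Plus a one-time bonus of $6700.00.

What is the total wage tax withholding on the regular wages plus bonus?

Wage Tax: taxable = $7132.00
  4.7% × $7132.00 = $335.20
Supplemental (26.17% flat on bonus): 26.17% × $6700.00 = $1753.39
Total wage tax: $335.20 + $1753.39 = $2088.59

$2088.59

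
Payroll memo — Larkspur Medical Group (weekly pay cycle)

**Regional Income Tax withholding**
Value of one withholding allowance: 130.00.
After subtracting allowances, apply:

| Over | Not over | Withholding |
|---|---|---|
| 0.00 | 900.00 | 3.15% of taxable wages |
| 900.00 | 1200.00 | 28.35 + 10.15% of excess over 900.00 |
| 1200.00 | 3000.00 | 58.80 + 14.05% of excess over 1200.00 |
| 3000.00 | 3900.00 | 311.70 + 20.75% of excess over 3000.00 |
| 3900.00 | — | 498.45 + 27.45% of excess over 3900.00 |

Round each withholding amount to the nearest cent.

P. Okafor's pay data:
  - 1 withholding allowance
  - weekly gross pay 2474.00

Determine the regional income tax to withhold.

219.53

Regional Income Tax: taxable = 2474.00 − 1×130.00 = 2344.00
  58.80 + 14.05% × (2344.00 − 1200.00) = 58.80 + 14.05% × 1144.00 = 219.53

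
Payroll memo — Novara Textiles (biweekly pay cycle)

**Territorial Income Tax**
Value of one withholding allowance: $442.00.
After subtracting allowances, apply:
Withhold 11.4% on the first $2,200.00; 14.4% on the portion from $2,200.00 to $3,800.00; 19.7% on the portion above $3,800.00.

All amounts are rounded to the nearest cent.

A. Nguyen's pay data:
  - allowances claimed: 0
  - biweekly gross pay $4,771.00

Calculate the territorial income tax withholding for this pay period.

Territorial Income Tax: taxable = $4,771.00
  $481.20 + 19.7% × ($4,771.00 − $3,800.00) = $481.20 + 19.7% × $971.00 = $672.49

$672.49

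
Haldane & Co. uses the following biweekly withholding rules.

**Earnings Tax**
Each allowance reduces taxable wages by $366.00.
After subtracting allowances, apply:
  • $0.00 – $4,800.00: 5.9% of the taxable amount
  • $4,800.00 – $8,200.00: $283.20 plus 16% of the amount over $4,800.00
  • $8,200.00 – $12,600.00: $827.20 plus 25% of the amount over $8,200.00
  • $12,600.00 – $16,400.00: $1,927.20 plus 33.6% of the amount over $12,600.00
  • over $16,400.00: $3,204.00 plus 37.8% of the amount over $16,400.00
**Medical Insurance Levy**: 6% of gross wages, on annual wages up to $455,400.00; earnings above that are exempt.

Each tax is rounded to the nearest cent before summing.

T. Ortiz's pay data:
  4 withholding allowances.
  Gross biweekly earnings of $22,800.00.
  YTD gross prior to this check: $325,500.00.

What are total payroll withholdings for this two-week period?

$6,437.81

Earnings Tax: taxable = $22,800.00 − 4×$366.00 = $21,336.00
  $3,204.00 + 37.8% × ($21,336.00 − $16,400.00) = $3,204.00 + 37.8% × $4,936.00 = $5,069.81
Medical Insurance Levy: 6% × $22,800.00 = $1,368.00
Total: $5,069.81 + $1,368.00 = $6,437.81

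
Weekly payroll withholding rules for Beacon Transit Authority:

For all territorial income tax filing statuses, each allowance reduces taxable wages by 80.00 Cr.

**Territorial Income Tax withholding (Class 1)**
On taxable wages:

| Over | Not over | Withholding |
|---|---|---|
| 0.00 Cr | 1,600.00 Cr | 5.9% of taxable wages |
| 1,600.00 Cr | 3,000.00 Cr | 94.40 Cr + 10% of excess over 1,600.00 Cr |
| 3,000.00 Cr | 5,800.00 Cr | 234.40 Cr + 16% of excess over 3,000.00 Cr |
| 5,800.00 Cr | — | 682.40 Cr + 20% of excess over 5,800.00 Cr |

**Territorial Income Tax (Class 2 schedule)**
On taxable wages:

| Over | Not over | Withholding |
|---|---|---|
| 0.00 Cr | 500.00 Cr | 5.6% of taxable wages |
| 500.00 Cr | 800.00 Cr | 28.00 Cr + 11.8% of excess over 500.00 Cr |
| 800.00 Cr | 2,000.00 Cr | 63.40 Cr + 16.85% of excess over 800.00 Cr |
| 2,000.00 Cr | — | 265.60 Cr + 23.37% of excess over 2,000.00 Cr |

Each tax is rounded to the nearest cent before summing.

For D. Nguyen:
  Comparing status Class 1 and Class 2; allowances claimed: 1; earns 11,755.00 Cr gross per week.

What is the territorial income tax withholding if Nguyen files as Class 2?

Territorial Income Tax (Class 2): taxable = 11,755.00 Cr − 1×80.00 Cr = 11,675.00 Cr
  265.60 Cr + 23.37% × (11,675.00 Cr − 2,000.00 Cr) = 265.60 Cr + 23.37% × 9,675.00 Cr = 2,526.65 Cr

2,526.65 Cr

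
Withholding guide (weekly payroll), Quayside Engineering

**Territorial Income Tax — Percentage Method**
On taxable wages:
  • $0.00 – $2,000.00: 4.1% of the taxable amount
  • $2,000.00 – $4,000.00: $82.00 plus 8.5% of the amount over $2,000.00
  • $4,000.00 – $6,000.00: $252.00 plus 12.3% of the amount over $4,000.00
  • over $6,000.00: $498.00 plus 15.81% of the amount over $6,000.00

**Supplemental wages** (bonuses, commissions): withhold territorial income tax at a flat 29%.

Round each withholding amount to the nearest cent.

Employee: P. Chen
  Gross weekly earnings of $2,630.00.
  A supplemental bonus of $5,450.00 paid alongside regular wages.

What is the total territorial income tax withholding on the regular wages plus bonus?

$1,716.05

Territorial Income Tax: taxable = $2,630.00
  $82.00 + 8.5% × ($2,630.00 − $2,000.00) = $82.00 + 8.5% × $630.00 = $135.55
Supplemental (29% flat on bonus): 29% × $5,450.00 = $1,580.50
Total territorial income tax: $135.55 + $1,580.50 = $1,716.05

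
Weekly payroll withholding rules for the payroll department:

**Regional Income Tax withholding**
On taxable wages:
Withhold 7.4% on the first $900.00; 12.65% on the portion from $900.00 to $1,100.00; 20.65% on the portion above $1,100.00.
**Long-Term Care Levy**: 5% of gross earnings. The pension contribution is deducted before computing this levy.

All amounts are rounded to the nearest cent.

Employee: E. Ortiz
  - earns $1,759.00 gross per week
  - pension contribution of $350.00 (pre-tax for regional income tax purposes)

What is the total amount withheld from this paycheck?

Regional Income Tax: taxable = $1,759.00 − $350.00 = $1,409.00
  $91.90 + 20.65% × ($1,409.00 − $1,100.00) = $91.90 + 20.65% × $309.00 = $155.71
Long-Term Care Levy: 5% × $1,409.00 = $70.45
Total: $155.71 + $70.45 = $226.16

$226.16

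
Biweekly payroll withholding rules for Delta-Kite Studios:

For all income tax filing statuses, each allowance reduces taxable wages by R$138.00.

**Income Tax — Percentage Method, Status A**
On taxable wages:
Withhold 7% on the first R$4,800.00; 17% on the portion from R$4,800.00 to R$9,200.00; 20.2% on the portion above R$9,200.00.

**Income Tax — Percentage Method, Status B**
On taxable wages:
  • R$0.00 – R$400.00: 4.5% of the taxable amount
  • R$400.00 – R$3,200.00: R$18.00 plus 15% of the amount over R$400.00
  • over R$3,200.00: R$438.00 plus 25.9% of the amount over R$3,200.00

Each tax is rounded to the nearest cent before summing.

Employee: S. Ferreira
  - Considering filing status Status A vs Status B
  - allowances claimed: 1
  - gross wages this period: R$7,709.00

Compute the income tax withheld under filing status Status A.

R$807.07

Income Tax (Status A): taxable = R$7,709.00 − 1×R$138.00 = R$7,571.00
  R$336.00 + 17% × (R$7,571.00 − R$4,800.00) = R$336.00 + 17% × R$2,771.00 = R$807.07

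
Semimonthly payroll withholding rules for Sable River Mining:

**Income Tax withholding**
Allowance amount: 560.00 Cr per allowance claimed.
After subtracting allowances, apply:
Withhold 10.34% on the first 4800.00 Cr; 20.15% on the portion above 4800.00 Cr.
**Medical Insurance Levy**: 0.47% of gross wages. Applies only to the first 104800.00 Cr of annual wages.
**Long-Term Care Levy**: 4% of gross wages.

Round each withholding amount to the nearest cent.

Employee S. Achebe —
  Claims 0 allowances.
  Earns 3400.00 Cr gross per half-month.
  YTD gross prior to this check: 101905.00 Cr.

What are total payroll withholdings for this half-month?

501.17 Cr

Income Tax: taxable = 3400.00 Cr
  10.34% × 3400.00 Cr = 351.56 Cr
Medical Insurance Levy: cap 104800.00 Cr − YTD 101905.00 Cr = 2895.00 Cr subject; 0.47% × 2895.00 Cr = 13.61 Cr
Long-Term Care Levy: 4% × 3400.00 Cr = 136.00 Cr
Total: 351.56 Cr + 13.61 Cr + 136.00 Cr = 501.17 Cr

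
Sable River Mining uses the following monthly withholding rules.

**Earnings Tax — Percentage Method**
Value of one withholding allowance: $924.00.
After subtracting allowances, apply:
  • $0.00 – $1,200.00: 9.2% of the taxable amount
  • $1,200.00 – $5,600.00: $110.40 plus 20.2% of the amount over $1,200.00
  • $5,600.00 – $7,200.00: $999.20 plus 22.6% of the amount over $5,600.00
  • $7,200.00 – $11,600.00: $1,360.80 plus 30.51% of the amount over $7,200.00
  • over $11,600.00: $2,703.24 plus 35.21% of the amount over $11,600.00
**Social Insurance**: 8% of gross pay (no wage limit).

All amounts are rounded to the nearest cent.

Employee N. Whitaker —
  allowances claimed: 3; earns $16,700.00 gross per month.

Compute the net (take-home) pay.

$11,841.07

Earnings Tax: taxable = $16,700.00 − 3×$924.00 = $13,928.00
  $2,703.24 + 35.21% × ($13,928.00 − $11,600.00) = $2,703.24 + 35.21% × $2,328.00 = $3,522.93
Social Insurance: 8% × $16,700.00 = $1,336.00
Total withheld: $3,522.93 + $1,336.00 = $4,858.93
Net pay: $16,700.00 − $4,858.93 = $11,841.07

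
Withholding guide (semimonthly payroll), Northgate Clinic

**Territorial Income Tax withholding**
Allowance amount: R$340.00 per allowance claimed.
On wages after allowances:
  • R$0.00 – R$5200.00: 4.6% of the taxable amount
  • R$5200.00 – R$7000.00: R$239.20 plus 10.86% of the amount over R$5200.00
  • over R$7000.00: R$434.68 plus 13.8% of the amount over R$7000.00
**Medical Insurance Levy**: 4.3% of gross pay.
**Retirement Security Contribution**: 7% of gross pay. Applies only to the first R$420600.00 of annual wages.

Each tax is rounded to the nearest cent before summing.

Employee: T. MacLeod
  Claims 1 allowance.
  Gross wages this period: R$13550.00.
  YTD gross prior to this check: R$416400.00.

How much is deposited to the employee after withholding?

Territorial Income Tax: taxable = R$13550.00 − 1×R$340.00 = R$13210.00
  R$434.68 + 13.8% × (R$13210.00 − R$7000.00) = R$434.68 + 13.8% × R$6210.00 = R$1291.66
Medical Insurance Levy: 4.3% × R$13550.00 = R$582.65
Retirement Security Contribution: cap R$420600.00 − YTD R$416400.00 = R$4200.00 subject; 7% × R$4200.00 = R$294.00
Total withheld: R$1291.66 + R$582.65 + R$294.00 = R$2168.31
Net pay: R$13550.00 − R$2168.31 = R$11381.69

R$11381.69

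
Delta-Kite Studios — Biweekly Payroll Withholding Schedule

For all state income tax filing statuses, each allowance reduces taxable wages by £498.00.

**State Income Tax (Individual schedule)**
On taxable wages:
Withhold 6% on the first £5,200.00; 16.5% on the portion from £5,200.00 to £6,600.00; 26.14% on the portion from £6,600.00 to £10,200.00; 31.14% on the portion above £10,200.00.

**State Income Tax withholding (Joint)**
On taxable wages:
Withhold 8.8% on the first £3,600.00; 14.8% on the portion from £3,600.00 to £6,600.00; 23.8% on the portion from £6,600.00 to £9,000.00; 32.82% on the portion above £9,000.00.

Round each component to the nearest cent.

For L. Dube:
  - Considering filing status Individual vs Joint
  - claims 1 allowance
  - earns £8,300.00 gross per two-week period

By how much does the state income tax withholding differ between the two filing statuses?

State Income Tax (Individual): taxable = £8,300.00 − 1×£498.00 = £7,802.00
  £543.00 + 26.14% × (£7,802.00 − £6,600.00) = £543.00 + 26.14% × £1,202.00 = £857.20
State Income Tax (Joint): taxable = £8,300.00 − 1×£498.00 = £7,802.00
  £760.80 + 23.8% × (£7,802.00 − £6,600.00) = £760.80 + 23.8% × £1,202.00 = £1,046.88
Difference: |£857.20 − £1,046.88| = £189.68 (higher under Joint)

£189.68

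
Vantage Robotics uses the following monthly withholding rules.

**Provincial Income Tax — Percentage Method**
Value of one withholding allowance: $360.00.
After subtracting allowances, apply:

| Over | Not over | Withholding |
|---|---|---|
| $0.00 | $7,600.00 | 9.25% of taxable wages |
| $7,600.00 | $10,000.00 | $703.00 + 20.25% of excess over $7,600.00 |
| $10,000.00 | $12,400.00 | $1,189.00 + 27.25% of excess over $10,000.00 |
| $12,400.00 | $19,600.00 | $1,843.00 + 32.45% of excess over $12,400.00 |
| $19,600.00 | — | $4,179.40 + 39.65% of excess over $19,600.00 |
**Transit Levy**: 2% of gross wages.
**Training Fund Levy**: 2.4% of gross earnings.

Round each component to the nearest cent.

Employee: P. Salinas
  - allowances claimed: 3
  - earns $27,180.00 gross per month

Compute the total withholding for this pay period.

$7,952.57

Provincial Income Tax: taxable = $27,180.00 − 3×$360.00 = $26,100.00
  $4,179.40 + 39.65% × ($26,100.00 − $19,600.00) = $4,179.40 + 39.65% × $6,500.00 = $6,756.65
Transit Levy: 2% × $27,180.00 = $543.60
Training Fund Levy: 2.4% × $27,180.00 = $652.32
Total: $6,756.65 + $543.60 + $652.32 = $7,952.57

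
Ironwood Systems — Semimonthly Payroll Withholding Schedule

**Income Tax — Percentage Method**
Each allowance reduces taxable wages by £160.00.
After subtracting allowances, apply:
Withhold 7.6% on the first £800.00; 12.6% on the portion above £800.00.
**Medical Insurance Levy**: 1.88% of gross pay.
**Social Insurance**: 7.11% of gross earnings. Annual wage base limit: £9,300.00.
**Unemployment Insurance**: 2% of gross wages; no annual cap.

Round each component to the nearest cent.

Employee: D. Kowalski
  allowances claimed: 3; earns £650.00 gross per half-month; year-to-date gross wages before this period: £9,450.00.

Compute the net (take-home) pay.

Income Tax: taxable = £650.00 − 3×£160.00 = £170.00
  7.6% × £170.00 = £12.92
Medical Insurance Levy: 1.88% × £650.00 = £12.22
Social Insurance: YTD £9,450.00 ≥ cap £9,300.00 → £0.00
Unemployment Insurance: 2% × £650.00 = £13.00
Total withheld: £12.92 + £12.22 + £0.00 + £13.00 = £38.14
Net pay: £650.00 − £38.14 = £611.86

£611.86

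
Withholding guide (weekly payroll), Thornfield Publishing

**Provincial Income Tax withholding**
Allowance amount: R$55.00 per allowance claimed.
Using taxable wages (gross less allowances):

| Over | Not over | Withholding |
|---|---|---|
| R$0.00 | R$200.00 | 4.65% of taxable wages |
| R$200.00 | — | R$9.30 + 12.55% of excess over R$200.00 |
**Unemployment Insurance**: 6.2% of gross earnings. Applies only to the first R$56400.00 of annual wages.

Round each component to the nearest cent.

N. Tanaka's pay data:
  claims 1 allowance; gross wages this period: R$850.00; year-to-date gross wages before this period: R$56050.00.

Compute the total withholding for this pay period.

Provincial Income Tax: taxable = R$850.00 − 1×R$55.00 = R$795.00
  R$9.30 + 12.55% × (R$795.00 − R$200.00) = R$9.30 + 12.55% × R$595.00 = R$83.97
Unemployment Insurance: cap R$56400.00 − YTD R$56050.00 = R$350.00 subject; 6.2% × R$350.00 = R$21.70
Total: R$83.97 + R$21.70 = R$105.67

R$105.67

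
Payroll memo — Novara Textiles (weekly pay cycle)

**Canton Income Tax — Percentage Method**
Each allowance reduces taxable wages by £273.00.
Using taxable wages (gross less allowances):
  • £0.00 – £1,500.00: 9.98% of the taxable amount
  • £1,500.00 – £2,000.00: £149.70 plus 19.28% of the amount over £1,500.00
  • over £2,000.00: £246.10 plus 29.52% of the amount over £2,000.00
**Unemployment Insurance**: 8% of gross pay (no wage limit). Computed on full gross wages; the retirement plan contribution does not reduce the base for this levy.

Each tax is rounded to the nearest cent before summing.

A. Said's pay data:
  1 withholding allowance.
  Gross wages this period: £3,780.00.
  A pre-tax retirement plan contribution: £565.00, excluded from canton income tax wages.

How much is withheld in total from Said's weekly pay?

Canton Income Tax: taxable = £3,780.00 − £565.00 − 1×£273.00 = £2,942.00
  £246.10 + 29.52% × (£2,942.00 − £2,000.00) = £246.10 + 29.52% × £942.00 = £524.18
Unemployment Insurance: 8% × £3,780.00 = £302.40
Total: £524.18 + £302.40 = £826.58

£826.58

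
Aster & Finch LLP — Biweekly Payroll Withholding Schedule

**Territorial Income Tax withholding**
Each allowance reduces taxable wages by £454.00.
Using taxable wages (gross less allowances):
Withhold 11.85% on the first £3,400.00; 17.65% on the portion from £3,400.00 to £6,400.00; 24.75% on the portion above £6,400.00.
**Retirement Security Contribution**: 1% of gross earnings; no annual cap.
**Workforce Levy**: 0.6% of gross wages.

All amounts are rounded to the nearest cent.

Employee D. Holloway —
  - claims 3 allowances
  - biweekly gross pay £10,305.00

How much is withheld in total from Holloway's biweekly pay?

Territorial Income Tax: taxable = £10,305.00 − 3×£454.00 = £8,943.00
  £932.40 + 24.75% × (£8,943.00 − £6,400.00) = £932.40 + 24.75% × £2,543.00 = £1,561.79
Retirement Security Contribution: 1% × £10,305.00 = £103.05
Workforce Levy: 0.6% × £10,305.00 = £61.83
Total: £1,561.79 + £103.05 + £61.83 = £1,726.67

£1,726.67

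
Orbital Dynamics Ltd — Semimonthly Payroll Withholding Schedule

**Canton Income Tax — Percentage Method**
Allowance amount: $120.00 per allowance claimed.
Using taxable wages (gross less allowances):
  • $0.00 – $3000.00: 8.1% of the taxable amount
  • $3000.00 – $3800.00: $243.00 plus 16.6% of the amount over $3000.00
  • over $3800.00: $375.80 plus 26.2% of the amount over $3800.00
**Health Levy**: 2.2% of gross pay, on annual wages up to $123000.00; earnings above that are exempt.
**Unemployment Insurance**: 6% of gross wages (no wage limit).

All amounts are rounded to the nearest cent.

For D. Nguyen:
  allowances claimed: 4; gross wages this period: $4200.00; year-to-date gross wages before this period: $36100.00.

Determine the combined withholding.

$706.92

Canton Income Tax: taxable = $4200.00 − 4×$120.00 = $3720.00
  $243.00 + 16.6% × ($3720.00 − $3000.00) = $243.00 + 16.6% × $720.00 = $362.52
Health Levy: 2.2% × $4200.00 = $92.40
Unemployment Insurance: 6% × $4200.00 = $252.00
Total: $362.52 + $92.40 + $252.00 = $706.92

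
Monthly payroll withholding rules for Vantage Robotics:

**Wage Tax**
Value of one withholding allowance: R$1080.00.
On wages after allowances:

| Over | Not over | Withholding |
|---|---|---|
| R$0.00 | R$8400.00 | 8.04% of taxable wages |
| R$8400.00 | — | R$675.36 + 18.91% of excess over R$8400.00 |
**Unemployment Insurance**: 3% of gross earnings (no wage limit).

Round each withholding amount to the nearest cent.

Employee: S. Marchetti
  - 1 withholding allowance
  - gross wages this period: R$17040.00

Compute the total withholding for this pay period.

Wage Tax: taxable = R$17040.00 − 1×R$1080.00 = R$15960.00
  R$675.36 + 18.91% × (R$15960.00 − R$8400.00) = R$675.36 + 18.91% × R$7560.00 = R$2104.96
Unemployment Insurance: 3% × R$17040.00 = R$511.20
Total: R$2104.96 + R$511.20 = R$2616.16

R$2616.16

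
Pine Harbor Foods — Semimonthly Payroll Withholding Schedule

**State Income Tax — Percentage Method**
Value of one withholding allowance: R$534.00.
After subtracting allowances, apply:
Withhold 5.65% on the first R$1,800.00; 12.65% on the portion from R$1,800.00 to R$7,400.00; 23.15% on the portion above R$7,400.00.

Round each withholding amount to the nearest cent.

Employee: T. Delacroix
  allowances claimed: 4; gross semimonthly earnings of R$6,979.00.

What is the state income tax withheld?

State Income Tax: taxable = R$6,979.00 − 4×R$534.00 = R$4,843.00
  R$101.70 + 12.65% × (R$4,843.00 − R$1,800.00) = R$101.70 + 12.65% × R$3,043.00 = R$486.64

R$486.64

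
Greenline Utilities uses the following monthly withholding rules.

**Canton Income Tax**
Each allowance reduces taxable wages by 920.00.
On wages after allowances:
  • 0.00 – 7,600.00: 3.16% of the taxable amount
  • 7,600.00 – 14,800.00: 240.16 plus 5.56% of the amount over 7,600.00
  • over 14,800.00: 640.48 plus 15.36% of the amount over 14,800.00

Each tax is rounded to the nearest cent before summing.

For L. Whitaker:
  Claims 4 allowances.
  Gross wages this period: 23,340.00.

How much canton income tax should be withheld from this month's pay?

1,386.98

Canton Income Tax: taxable = 23,340.00 − 4×920.00 = 19,660.00
  640.48 + 15.36% × (19,660.00 − 14,800.00) = 640.48 + 15.36% × 4,860.00 = 1,386.98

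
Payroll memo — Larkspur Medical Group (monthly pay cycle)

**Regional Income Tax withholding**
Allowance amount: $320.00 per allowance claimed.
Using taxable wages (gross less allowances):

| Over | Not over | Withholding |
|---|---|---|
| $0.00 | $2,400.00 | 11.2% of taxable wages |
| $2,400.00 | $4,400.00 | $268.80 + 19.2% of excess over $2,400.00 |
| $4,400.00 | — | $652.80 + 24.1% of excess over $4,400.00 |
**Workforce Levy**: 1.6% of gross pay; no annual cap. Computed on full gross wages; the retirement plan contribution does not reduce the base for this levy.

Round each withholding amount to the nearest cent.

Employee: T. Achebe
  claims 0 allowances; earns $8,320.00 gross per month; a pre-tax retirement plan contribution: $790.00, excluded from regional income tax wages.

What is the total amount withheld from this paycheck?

Regional Income Tax: taxable = $8,320.00 − $790.00 = $7,530.00
  $652.80 + 24.1% × ($7,530.00 − $4,400.00) = $652.80 + 24.1% × $3,130.00 = $1,407.13
Workforce Levy: 1.6% × $8,320.00 = $133.12
Total: $1,407.13 + $133.12 = $1,540.25

$1,540.25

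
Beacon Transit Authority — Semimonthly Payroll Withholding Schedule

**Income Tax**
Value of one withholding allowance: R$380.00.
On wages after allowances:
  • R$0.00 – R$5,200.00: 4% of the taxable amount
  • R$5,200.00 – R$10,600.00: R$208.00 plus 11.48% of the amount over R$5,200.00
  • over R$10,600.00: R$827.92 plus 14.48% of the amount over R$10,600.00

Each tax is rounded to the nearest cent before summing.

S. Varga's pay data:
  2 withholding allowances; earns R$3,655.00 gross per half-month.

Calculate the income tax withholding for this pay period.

R$115.80

Income Tax: taxable = R$3,655.00 − 2×R$380.00 = R$2,895.00
  4% × R$2,895.00 = R$115.80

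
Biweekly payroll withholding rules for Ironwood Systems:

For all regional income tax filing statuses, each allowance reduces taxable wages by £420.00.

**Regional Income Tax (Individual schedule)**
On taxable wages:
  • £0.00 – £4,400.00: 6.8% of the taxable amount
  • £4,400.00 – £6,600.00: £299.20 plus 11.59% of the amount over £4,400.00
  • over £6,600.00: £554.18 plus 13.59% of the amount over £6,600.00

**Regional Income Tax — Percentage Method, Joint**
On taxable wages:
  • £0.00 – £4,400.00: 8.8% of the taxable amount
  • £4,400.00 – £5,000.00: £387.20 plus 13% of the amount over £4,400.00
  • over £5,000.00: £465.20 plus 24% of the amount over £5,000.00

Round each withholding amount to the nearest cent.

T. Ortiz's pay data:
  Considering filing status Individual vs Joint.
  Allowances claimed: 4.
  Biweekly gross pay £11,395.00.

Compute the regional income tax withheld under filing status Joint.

Regional Income Tax (Joint): taxable = £11,395.00 − 4×£420.00 = £9,715.00
  £465.20 + 24% × (£9,715.00 − £5,000.00) = £465.20 + 24% × £4,715.00 = £1,596.80

£1,596.80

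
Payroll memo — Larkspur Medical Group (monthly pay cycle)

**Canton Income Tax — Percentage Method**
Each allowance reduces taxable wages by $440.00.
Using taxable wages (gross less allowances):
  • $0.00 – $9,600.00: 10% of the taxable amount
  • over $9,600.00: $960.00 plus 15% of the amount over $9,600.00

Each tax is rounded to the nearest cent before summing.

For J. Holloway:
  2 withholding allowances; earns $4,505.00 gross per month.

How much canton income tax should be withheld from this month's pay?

Canton Income Tax: taxable = $4,505.00 − 2×$440.00 = $3,625.00
  10% × $3,625.00 = $362.50

$362.50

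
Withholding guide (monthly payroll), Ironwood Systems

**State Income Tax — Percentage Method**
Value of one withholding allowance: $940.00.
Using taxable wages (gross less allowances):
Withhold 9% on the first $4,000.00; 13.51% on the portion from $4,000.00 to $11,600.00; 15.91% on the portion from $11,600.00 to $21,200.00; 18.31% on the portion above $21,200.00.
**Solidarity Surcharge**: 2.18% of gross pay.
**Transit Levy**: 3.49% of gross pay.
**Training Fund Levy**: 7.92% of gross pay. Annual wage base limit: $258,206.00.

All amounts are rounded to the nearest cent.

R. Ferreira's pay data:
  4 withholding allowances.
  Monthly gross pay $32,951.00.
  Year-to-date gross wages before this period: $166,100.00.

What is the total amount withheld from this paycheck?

State Income Tax: taxable = $32,951.00 − 4×$940.00 = $29,191.00
  $2,914.12 + 18.31% × ($29,191.00 − $21,200.00) = $2,914.12 + 18.31% × $7,991.00 = $4,377.27
Solidarity Surcharge: 2.18% × $32,951.00 = $718.33
Transit Levy: 3.49% × $32,951.00 = $1,149.99
Training Fund Levy: 7.92% × $32,951.00 = $2,609.72
Total: $4,377.27 + $718.33 + $1,149.99 + $2,609.72 = $8,855.31

$8,855.31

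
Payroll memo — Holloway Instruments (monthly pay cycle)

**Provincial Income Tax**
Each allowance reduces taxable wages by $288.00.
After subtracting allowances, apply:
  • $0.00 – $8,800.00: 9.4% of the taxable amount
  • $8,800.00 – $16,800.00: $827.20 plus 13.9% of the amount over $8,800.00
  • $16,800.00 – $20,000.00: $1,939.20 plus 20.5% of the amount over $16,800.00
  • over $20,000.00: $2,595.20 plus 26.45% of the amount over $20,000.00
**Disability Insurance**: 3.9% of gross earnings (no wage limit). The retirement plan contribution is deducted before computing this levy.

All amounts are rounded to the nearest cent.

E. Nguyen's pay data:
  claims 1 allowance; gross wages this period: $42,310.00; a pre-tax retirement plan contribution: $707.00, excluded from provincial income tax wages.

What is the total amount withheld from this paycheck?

$9,855.54

Provincial Income Tax: taxable = $42,310.00 − $707.00 − 1×$288.00 = $41,315.00
  $2,595.20 + 26.45% × ($41,315.00 − $20,000.00) = $2,595.20 + 26.45% × $21,315.00 = $8,233.02
Disability Insurance: 3.9% × $41,603.00 = $1,622.52
Total: $8,233.02 + $1,622.52 = $9,855.54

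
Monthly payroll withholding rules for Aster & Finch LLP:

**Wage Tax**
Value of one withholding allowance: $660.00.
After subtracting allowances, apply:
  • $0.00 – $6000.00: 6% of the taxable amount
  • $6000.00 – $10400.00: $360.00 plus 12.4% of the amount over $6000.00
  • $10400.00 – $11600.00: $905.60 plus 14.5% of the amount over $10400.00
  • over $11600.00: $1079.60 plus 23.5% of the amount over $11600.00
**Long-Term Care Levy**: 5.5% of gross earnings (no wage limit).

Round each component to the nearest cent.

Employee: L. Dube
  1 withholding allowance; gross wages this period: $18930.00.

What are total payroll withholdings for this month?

Wage Tax: taxable = $18930.00 − 1×$660.00 = $18270.00
  $1079.60 + 23.5% × ($18270.00 − $11600.00) = $1079.60 + 23.5% × $6670.00 = $2647.05
Long-Term Care Levy: 5.5% × $18930.00 = $1041.15
Total: $2647.05 + $1041.15 = $3688.20

$3688.20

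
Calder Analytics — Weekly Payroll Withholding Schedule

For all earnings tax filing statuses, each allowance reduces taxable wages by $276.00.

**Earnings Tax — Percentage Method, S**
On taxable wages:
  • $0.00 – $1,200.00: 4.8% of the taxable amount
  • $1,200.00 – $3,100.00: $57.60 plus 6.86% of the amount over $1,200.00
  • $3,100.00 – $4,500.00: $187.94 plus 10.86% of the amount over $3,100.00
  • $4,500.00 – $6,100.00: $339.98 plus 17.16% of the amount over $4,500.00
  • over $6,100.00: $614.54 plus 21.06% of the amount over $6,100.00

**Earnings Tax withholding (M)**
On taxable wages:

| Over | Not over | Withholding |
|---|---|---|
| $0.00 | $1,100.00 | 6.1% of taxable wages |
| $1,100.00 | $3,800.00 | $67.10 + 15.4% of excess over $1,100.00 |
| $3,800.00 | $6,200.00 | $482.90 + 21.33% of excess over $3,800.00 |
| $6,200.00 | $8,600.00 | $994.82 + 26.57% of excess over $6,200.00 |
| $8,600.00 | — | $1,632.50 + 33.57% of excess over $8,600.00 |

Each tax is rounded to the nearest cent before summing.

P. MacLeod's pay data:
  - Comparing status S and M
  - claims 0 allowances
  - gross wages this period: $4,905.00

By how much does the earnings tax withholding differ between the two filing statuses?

Earnings Tax (S): taxable = $4,905.00
  $339.98 + 17.16% × ($4,905.00 − $4,500.00) = $339.98 + 17.16% × $405.00 = $409.48
Earnings Tax (M): taxable = $4,905.00
  $482.90 + 21.33% × ($4,905.00 − $3,800.00) = $482.90 + 21.33% × $1,105.00 = $718.60
Difference: |$409.48 − $718.60| = $309.12 (higher under M)

$309.12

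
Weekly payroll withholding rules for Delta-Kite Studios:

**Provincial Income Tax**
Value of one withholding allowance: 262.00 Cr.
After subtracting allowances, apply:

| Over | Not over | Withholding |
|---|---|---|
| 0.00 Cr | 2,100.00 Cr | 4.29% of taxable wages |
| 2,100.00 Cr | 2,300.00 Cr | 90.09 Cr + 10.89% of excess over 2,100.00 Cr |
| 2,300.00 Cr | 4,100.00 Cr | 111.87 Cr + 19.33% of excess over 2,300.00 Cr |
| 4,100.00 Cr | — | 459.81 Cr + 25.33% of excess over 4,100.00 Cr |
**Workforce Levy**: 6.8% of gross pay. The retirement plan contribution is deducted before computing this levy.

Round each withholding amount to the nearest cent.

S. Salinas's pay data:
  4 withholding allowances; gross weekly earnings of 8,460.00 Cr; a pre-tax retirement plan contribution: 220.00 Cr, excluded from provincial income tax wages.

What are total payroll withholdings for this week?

1,803.33 Cr

Provincial Income Tax: taxable = 8,460.00 Cr − 220.00 Cr − 4×262.00 Cr = 7,192.00 Cr
  459.81 Cr + 25.33% × (7,192.00 Cr − 4,100.00 Cr) = 459.81 Cr + 25.33% × 3,092.00 Cr = 1,243.01 Cr
Workforce Levy: 6.8% × 8,240.00 Cr = 560.32 Cr
Total: 1,243.01 Cr + 560.32 Cr = 1,803.33 Cr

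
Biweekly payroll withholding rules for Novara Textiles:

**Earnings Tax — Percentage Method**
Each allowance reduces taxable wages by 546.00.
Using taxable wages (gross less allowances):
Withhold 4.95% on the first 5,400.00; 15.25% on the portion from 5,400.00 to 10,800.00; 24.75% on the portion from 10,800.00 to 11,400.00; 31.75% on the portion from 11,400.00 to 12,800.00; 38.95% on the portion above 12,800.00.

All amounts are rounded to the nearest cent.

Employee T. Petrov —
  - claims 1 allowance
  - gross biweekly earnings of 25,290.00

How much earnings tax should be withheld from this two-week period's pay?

6,335.99

Earnings Tax: taxable = 25,290.00 − 1×546.00 = 24,744.00
  1,683.80 + 38.95% × (24,744.00 − 12,800.00) = 1,683.80 + 38.95% × 11,944.00 = 6,335.99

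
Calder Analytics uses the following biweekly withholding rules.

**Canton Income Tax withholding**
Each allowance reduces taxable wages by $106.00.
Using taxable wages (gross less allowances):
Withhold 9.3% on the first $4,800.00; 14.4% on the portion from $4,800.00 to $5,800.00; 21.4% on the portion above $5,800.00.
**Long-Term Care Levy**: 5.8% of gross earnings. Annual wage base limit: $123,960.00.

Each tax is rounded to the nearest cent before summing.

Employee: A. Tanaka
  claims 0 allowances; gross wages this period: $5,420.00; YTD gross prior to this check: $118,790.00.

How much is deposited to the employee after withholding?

Canton Income Tax: taxable = $5,420.00
  $446.40 + 14.4% × ($5,420.00 − $4,800.00) = $446.40 + 14.4% × $620.00 = $535.68
Long-Term Care Levy: cap $123,960.00 − YTD $118,790.00 = $5,170.00 subject; 5.8% × $5,170.00 = $299.86
Total withheld: $535.68 + $299.86 = $835.54
Net pay: $5,420.00 − $835.54 = $4,584.46

$4,584.46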